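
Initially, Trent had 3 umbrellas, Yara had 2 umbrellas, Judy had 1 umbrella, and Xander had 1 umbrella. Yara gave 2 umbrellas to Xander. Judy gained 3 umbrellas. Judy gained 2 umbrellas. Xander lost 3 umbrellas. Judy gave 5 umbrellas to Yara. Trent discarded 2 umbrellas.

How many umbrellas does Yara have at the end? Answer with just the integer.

Answer: 5

Derivation:
Tracking counts step by step:
Start: Trent=3, Yara=2, Judy=1, Xander=1
Event 1 (Yara -> Xander, 2): Yara: 2 -> 0, Xander: 1 -> 3. State: Trent=3, Yara=0, Judy=1, Xander=3
Event 2 (Judy +3): Judy: 1 -> 4. State: Trent=3, Yara=0, Judy=4, Xander=3
Event 3 (Judy +2): Judy: 4 -> 6. State: Trent=3, Yara=0, Judy=6, Xander=3
Event 4 (Xander -3): Xander: 3 -> 0. State: Trent=3, Yara=0, Judy=6, Xander=0
Event 5 (Judy -> Yara, 5): Judy: 6 -> 1, Yara: 0 -> 5. State: Trent=3, Yara=5, Judy=1, Xander=0
Event 6 (Trent -2): Trent: 3 -> 1. State: Trent=1, Yara=5, Judy=1, Xander=0

Yara's final count: 5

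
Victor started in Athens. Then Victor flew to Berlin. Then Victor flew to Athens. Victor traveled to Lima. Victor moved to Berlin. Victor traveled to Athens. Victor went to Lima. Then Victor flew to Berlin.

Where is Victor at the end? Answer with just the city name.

Tracking Victor's location:
Start: Victor is in Athens.
After move 1: Athens -> Berlin. Victor is in Berlin.
After move 2: Berlin -> Athens. Victor is in Athens.
After move 3: Athens -> Lima. Victor is in Lima.
After move 4: Lima -> Berlin. Victor is in Berlin.
After move 5: Berlin -> Athens. Victor is in Athens.
After move 6: Athens -> Lima. Victor is in Lima.
After move 7: Lima -> Berlin. Victor is in Berlin.

Answer: Berlin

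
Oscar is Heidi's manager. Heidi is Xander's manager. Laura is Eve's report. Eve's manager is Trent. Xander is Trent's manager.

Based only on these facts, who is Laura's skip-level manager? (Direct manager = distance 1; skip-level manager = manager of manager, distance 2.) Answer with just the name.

Reconstructing the manager chain from the given facts:
  Oscar -> Heidi -> Xander -> Trent -> Eve -> Laura
(each arrow means 'manager of the next')
Positions in the chain (0 = top):
  position of Oscar: 0
  position of Heidi: 1
  position of Xander: 2
  position of Trent: 3
  position of Eve: 4
  position of Laura: 5

Laura is at position 5; the skip-level manager is 2 steps up the chain, i.e. position 3: Trent.

Answer: Trent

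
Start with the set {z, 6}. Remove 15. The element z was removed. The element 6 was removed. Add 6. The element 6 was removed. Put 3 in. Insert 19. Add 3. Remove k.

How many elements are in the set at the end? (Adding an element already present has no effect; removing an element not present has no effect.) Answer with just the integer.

Tracking the set through each operation:
Start: {6, z}
Event 1 (remove 15): not present, no change. Set: {6, z}
Event 2 (remove z): removed. Set: {6}
Event 3 (remove 6): removed. Set: {}
Event 4 (add 6): added. Set: {6}
Event 5 (remove 6): removed. Set: {}
Event 6 (add 3): added. Set: {3}
Event 7 (add 19): added. Set: {19, 3}
Event 8 (add 3): already present, no change. Set: {19, 3}
Event 9 (remove k): not present, no change. Set: {19, 3}

Final set: {19, 3} (size 2)

Answer: 2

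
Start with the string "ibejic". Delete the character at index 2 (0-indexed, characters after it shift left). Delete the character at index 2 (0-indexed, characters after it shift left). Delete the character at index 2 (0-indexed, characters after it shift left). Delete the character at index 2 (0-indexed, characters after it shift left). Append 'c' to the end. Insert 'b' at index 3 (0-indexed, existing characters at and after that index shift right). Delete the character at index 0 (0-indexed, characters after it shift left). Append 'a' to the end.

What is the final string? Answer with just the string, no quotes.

Answer: bcba

Derivation:
Applying each edit step by step:
Start: "ibejic"
Op 1 (delete idx 2 = 'e'): "ibejic" -> "ibjic"
Op 2 (delete idx 2 = 'j'): "ibjic" -> "ibic"
Op 3 (delete idx 2 = 'i'): "ibic" -> "ibc"
Op 4 (delete idx 2 = 'c'): "ibc" -> "ib"
Op 5 (append 'c'): "ib" -> "ibc"
Op 6 (insert 'b' at idx 3): "ibc" -> "ibcb"
Op 7 (delete idx 0 = 'i'): "ibcb" -> "bcb"
Op 8 (append 'a'): "bcb" -> "bcba"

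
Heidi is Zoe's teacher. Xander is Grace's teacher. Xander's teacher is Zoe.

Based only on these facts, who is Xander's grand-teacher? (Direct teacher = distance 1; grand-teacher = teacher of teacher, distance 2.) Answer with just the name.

Reconstructing the teacher chain from the given facts:
  Heidi -> Zoe -> Xander -> Grace
(each arrow means 'teacher of the next')
Positions in the chain (0 = top):
  position of Heidi: 0
  position of Zoe: 1
  position of Xander: 2
  position of Grace: 3

Xander is at position 2; the grand-teacher is 2 steps up the chain, i.e. position 0: Heidi.

Answer: Heidi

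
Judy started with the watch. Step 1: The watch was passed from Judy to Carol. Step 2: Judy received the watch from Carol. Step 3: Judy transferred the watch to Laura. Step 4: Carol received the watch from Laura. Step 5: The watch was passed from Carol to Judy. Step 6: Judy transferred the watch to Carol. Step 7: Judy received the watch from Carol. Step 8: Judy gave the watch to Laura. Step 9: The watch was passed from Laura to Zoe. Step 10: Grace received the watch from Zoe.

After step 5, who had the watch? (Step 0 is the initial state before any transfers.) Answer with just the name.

Answer: Judy

Derivation:
Tracking the watch holder through step 5:
After step 0 (start): Judy
After step 1: Carol
After step 2: Judy
After step 3: Laura
After step 4: Carol
After step 5: Judy

At step 5, the holder is Judy.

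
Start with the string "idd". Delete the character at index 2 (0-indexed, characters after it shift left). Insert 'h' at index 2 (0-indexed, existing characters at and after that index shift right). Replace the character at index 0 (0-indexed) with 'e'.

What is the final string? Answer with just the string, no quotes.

Answer: edh

Derivation:
Applying each edit step by step:
Start: "idd"
Op 1 (delete idx 2 = 'd'): "idd" -> "id"
Op 2 (insert 'h' at idx 2): "id" -> "idh"
Op 3 (replace idx 0: 'i' -> 'e'): "idh" -> "edh"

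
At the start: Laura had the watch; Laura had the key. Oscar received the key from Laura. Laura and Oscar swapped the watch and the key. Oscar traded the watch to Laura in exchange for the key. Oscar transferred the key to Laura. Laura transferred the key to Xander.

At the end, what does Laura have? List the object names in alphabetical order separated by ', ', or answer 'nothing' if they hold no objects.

Tracking all object holders:
Start: watch:Laura, key:Laura
Event 1 (give key: Laura -> Oscar). State: watch:Laura, key:Oscar
Event 2 (swap watch<->key: now watch:Oscar, key:Laura). State: watch:Oscar, key:Laura
Event 3 (swap watch<->key: now watch:Laura, key:Oscar). State: watch:Laura, key:Oscar
Event 4 (give key: Oscar -> Laura). State: watch:Laura, key:Laura
Event 5 (give key: Laura -> Xander). State: watch:Laura, key:Xander

Final state: watch:Laura, key:Xander
Laura holds: watch.

Answer: watch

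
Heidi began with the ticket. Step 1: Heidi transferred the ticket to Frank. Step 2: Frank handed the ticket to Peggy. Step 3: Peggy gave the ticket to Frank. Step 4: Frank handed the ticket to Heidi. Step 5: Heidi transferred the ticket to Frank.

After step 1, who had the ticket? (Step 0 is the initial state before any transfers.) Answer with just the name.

Answer: Frank

Derivation:
Tracking the ticket holder through step 1:
After step 0 (start): Heidi
After step 1: Frank

At step 1, the holder is Frank.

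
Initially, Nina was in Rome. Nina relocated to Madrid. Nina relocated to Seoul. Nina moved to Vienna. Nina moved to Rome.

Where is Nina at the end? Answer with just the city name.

Tracking Nina's location:
Start: Nina is in Rome.
After move 1: Rome -> Madrid. Nina is in Madrid.
After move 2: Madrid -> Seoul. Nina is in Seoul.
After move 3: Seoul -> Vienna. Nina is in Vienna.
After move 4: Vienna -> Rome. Nina is in Rome.

Answer: Rome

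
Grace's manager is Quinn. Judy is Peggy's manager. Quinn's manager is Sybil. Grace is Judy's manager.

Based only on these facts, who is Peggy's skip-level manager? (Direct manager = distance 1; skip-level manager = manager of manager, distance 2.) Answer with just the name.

Reconstructing the manager chain from the given facts:
  Sybil -> Quinn -> Grace -> Judy -> Peggy
(each arrow means 'manager of the next')
Positions in the chain (0 = top):
  position of Sybil: 0
  position of Quinn: 1
  position of Grace: 2
  position of Judy: 3
  position of Peggy: 4

Peggy is at position 4; the skip-level manager is 2 steps up the chain, i.e. position 2: Grace.

Answer: Grace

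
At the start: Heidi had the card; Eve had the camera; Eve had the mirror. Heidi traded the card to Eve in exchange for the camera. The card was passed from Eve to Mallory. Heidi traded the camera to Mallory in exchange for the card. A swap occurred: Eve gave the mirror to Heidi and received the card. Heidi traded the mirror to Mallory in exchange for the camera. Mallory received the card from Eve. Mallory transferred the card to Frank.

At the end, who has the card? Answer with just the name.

Answer: Frank

Derivation:
Tracking all object holders:
Start: card:Heidi, camera:Eve, mirror:Eve
Event 1 (swap card<->camera: now card:Eve, camera:Heidi). State: card:Eve, camera:Heidi, mirror:Eve
Event 2 (give card: Eve -> Mallory). State: card:Mallory, camera:Heidi, mirror:Eve
Event 3 (swap camera<->card: now camera:Mallory, card:Heidi). State: card:Heidi, camera:Mallory, mirror:Eve
Event 4 (swap mirror<->card: now mirror:Heidi, card:Eve). State: card:Eve, camera:Mallory, mirror:Heidi
Event 5 (swap mirror<->camera: now mirror:Mallory, camera:Heidi). State: card:Eve, camera:Heidi, mirror:Mallory
Event 6 (give card: Eve -> Mallory). State: card:Mallory, camera:Heidi, mirror:Mallory
Event 7 (give card: Mallory -> Frank). State: card:Frank, camera:Heidi, mirror:Mallory

Final state: card:Frank, camera:Heidi, mirror:Mallory
The card is held by Frank.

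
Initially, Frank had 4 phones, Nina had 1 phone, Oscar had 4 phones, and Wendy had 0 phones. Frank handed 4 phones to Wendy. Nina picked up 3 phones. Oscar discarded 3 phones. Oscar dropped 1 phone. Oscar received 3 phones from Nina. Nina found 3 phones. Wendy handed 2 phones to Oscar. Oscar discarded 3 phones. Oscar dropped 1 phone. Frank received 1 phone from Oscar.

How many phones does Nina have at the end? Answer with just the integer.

Answer: 4

Derivation:
Tracking counts step by step:
Start: Frank=4, Nina=1, Oscar=4, Wendy=0
Event 1 (Frank -> Wendy, 4): Frank: 4 -> 0, Wendy: 0 -> 4. State: Frank=0, Nina=1, Oscar=4, Wendy=4
Event 2 (Nina +3): Nina: 1 -> 4. State: Frank=0, Nina=4, Oscar=4, Wendy=4
Event 3 (Oscar -3): Oscar: 4 -> 1. State: Frank=0, Nina=4, Oscar=1, Wendy=4
Event 4 (Oscar -1): Oscar: 1 -> 0. State: Frank=0, Nina=4, Oscar=0, Wendy=4
Event 5 (Nina -> Oscar, 3): Nina: 4 -> 1, Oscar: 0 -> 3. State: Frank=0, Nina=1, Oscar=3, Wendy=4
Event 6 (Nina +3): Nina: 1 -> 4. State: Frank=0, Nina=4, Oscar=3, Wendy=4
Event 7 (Wendy -> Oscar, 2): Wendy: 4 -> 2, Oscar: 3 -> 5. State: Frank=0, Nina=4, Oscar=5, Wendy=2
Event 8 (Oscar -3): Oscar: 5 -> 2. State: Frank=0, Nina=4, Oscar=2, Wendy=2
Event 9 (Oscar -1): Oscar: 2 -> 1. State: Frank=0, Nina=4, Oscar=1, Wendy=2
Event 10 (Oscar -> Frank, 1): Oscar: 1 -> 0, Frank: 0 -> 1. State: Frank=1, Nina=4, Oscar=0, Wendy=2

Nina's final count: 4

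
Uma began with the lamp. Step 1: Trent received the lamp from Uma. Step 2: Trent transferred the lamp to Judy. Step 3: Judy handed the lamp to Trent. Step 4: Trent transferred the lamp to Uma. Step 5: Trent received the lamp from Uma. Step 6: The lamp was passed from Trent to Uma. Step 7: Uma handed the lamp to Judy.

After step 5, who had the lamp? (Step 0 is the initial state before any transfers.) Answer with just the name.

Answer: Trent

Derivation:
Tracking the lamp holder through step 5:
After step 0 (start): Uma
After step 1: Trent
After step 2: Judy
After step 3: Trent
After step 4: Uma
After step 5: Trent

At step 5, the holder is Trent.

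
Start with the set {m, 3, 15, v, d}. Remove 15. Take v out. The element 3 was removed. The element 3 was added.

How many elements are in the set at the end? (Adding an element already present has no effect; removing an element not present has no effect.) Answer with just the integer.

Tracking the set through each operation:
Start: {15, 3, d, m, v}
Event 1 (remove 15): removed. Set: {3, d, m, v}
Event 2 (remove v): removed. Set: {3, d, m}
Event 3 (remove 3): removed. Set: {d, m}
Event 4 (add 3): added. Set: {3, d, m}

Final set: {3, d, m} (size 3)

Answer: 3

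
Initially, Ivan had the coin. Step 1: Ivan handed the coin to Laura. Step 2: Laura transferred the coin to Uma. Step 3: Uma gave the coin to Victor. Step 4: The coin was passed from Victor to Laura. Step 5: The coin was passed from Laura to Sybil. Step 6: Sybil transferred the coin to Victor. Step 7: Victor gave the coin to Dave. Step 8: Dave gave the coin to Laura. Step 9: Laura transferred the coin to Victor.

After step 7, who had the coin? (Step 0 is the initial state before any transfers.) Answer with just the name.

Answer: Dave

Derivation:
Tracking the coin holder through step 7:
After step 0 (start): Ivan
After step 1: Laura
After step 2: Uma
After step 3: Victor
After step 4: Laura
After step 5: Sybil
After step 6: Victor
After step 7: Dave

At step 7, the holder is Dave.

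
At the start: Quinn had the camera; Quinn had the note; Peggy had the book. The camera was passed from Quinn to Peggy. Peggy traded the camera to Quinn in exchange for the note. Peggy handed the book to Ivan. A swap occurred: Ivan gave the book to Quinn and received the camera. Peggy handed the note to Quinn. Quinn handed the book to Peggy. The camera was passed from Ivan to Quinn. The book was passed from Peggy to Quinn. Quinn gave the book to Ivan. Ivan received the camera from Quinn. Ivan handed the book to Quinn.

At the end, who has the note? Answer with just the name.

Tracking all object holders:
Start: camera:Quinn, note:Quinn, book:Peggy
Event 1 (give camera: Quinn -> Peggy). State: camera:Peggy, note:Quinn, book:Peggy
Event 2 (swap camera<->note: now camera:Quinn, note:Peggy). State: camera:Quinn, note:Peggy, book:Peggy
Event 3 (give book: Peggy -> Ivan). State: camera:Quinn, note:Peggy, book:Ivan
Event 4 (swap book<->camera: now book:Quinn, camera:Ivan). State: camera:Ivan, note:Peggy, book:Quinn
Event 5 (give note: Peggy -> Quinn). State: camera:Ivan, note:Quinn, book:Quinn
Event 6 (give book: Quinn -> Peggy). State: camera:Ivan, note:Quinn, book:Peggy
Event 7 (give camera: Ivan -> Quinn). State: camera:Quinn, note:Quinn, book:Peggy
Event 8 (give book: Peggy -> Quinn). State: camera:Quinn, note:Quinn, book:Quinn
Event 9 (give book: Quinn -> Ivan). State: camera:Quinn, note:Quinn, book:Ivan
Event 10 (give camera: Quinn -> Ivan). State: camera:Ivan, note:Quinn, book:Ivan
Event 11 (give book: Ivan -> Quinn). State: camera:Ivan, note:Quinn, book:Quinn

Final state: camera:Ivan, note:Quinn, book:Quinn
The note is held by Quinn.

Answer: Quinn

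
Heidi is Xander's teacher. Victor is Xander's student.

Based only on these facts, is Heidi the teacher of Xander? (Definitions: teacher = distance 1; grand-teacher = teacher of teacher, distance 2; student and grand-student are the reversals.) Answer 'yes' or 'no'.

Reconstructing the teacher chain from the given facts:
  Heidi -> Xander -> Victor
(each arrow means 'teacher of the next')
Positions in the chain (0 = top):
  position of Heidi: 0
  position of Xander: 1
  position of Victor: 2

Heidi is at position 0, Xander is at position 1; signed distance (j - i) = 1.
'teacher' requires j - i = 1. Actual distance is 1, so the relation HOLDS.

Answer: yes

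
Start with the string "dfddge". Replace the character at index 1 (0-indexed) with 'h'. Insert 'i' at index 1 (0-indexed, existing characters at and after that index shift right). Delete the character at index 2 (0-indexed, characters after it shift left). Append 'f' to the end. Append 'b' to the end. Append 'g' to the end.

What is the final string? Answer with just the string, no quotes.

Answer: diddgefbg

Derivation:
Applying each edit step by step:
Start: "dfddge"
Op 1 (replace idx 1: 'f' -> 'h'): "dfddge" -> "dhddge"
Op 2 (insert 'i' at idx 1): "dhddge" -> "dihddge"
Op 3 (delete idx 2 = 'h'): "dihddge" -> "diddge"
Op 4 (append 'f'): "diddge" -> "diddgef"
Op 5 (append 'b'): "diddgef" -> "diddgefb"
Op 6 (append 'g'): "diddgefb" -> "diddgefbg"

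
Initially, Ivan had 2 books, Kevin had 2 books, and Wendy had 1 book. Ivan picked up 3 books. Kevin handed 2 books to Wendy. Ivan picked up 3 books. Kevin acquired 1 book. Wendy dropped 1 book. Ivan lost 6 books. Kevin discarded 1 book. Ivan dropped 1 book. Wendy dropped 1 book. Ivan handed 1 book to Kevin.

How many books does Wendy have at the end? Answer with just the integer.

Answer: 1

Derivation:
Tracking counts step by step:
Start: Ivan=2, Kevin=2, Wendy=1
Event 1 (Ivan +3): Ivan: 2 -> 5. State: Ivan=5, Kevin=2, Wendy=1
Event 2 (Kevin -> Wendy, 2): Kevin: 2 -> 0, Wendy: 1 -> 3. State: Ivan=5, Kevin=0, Wendy=3
Event 3 (Ivan +3): Ivan: 5 -> 8. State: Ivan=8, Kevin=0, Wendy=3
Event 4 (Kevin +1): Kevin: 0 -> 1. State: Ivan=8, Kevin=1, Wendy=3
Event 5 (Wendy -1): Wendy: 3 -> 2. State: Ivan=8, Kevin=1, Wendy=2
Event 6 (Ivan -6): Ivan: 8 -> 2. State: Ivan=2, Kevin=1, Wendy=2
Event 7 (Kevin -1): Kevin: 1 -> 0. State: Ivan=2, Kevin=0, Wendy=2
Event 8 (Ivan -1): Ivan: 2 -> 1. State: Ivan=1, Kevin=0, Wendy=2
Event 9 (Wendy -1): Wendy: 2 -> 1. State: Ivan=1, Kevin=0, Wendy=1
Event 10 (Ivan -> Kevin, 1): Ivan: 1 -> 0, Kevin: 0 -> 1. State: Ivan=0, Kevin=1, Wendy=1

Wendy's final count: 1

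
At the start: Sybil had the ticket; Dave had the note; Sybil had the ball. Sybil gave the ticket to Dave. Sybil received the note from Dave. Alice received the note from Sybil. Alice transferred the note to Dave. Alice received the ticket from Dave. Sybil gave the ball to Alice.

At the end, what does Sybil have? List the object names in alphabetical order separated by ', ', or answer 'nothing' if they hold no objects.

Tracking all object holders:
Start: ticket:Sybil, note:Dave, ball:Sybil
Event 1 (give ticket: Sybil -> Dave). State: ticket:Dave, note:Dave, ball:Sybil
Event 2 (give note: Dave -> Sybil). State: ticket:Dave, note:Sybil, ball:Sybil
Event 3 (give note: Sybil -> Alice). State: ticket:Dave, note:Alice, ball:Sybil
Event 4 (give note: Alice -> Dave). State: ticket:Dave, note:Dave, ball:Sybil
Event 5 (give ticket: Dave -> Alice). State: ticket:Alice, note:Dave, ball:Sybil
Event 6 (give ball: Sybil -> Alice). State: ticket:Alice, note:Dave, ball:Alice

Final state: ticket:Alice, note:Dave, ball:Alice
Sybil holds: (nothing).

Answer: nothing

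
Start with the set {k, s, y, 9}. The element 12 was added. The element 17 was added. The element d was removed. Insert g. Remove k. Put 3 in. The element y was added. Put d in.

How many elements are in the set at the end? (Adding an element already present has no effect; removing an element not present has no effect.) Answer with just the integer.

Tracking the set through each operation:
Start: {9, k, s, y}
Event 1 (add 12): added. Set: {12, 9, k, s, y}
Event 2 (add 17): added. Set: {12, 17, 9, k, s, y}
Event 3 (remove d): not present, no change. Set: {12, 17, 9, k, s, y}
Event 4 (add g): added. Set: {12, 17, 9, g, k, s, y}
Event 5 (remove k): removed. Set: {12, 17, 9, g, s, y}
Event 6 (add 3): added. Set: {12, 17, 3, 9, g, s, y}
Event 7 (add y): already present, no change. Set: {12, 17, 3, 9, g, s, y}
Event 8 (add d): added. Set: {12, 17, 3, 9, d, g, s, y}

Final set: {12, 17, 3, 9, d, g, s, y} (size 8)

Answer: 8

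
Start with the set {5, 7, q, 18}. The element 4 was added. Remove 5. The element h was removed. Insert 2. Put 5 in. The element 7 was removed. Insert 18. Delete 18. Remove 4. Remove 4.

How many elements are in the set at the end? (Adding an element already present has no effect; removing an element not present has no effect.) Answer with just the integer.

Tracking the set through each operation:
Start: {18, 5, 7, q}
Event 1 (add 4): added. Set: {18, 4, 5, 7, q}
Event 2 (remove 5): removed. Set: {18, 4, 7, q}
Event 3 (remove h): not present, no change. Set: {18, 4, 7, q}
Event 4 (add 2): added. Set: {18, 2, 4, 7, q}
Event 5 (add 5): added. Set: {18, 2, 4, 5, 7, q}
Event 6 (remove 7): removed. Set: {18, 2, 4, 5, q}
Event 7 (add 18): already present, no change. Set: {18, 2, 4, 5, q}
Event 8 (remove 18): removed. Set: {2, 4, 5, q}
Event 9 (remove 4): removed. Set: {2, 5, q}
Event 10 (remove 4): not present, no change. Set: {2, 5, q}

Final set: {2, 5, q} (size 3)

Answer: 3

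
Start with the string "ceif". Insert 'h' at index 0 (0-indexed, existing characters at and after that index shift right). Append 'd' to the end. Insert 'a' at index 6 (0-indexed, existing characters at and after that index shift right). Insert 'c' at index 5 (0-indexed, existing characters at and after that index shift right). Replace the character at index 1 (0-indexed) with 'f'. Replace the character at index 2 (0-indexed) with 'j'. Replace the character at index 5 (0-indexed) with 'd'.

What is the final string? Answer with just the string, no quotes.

Applying each edit step by step:
Start: "ceif"
Op 1 (insert 'h' at idx 0): "ceif" -> "hceif"
Op 2 (append 'd'): "hceif" -> "hceifd"
Op 3 (insert 'a' at idx 6): "hceifd" -> "hceifda"
Op 4 (insert 'c' at idx 5): "hceifda" -> "hceifcda"
Op 5 (replace idx 1: 'c' -> 'f'): "hceifcda" -> "hfeifcda"
Op 6 (replace idx 2: 'e' -> 'j'): "hfeifcda" -> "hfjifcda"
Op 7 (replace idx 5: 'c' -> 'd'): "hfjifcda" -> "hfjifdda"

Answer: hfjifdda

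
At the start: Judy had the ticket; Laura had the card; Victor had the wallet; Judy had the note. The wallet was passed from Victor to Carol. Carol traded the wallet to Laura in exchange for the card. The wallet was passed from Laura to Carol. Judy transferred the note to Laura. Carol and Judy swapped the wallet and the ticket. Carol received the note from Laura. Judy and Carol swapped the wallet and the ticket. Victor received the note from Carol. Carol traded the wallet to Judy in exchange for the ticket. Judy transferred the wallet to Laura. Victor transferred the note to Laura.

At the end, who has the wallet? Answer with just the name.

Answer: Laura

Derivation:
Tracking all object holders:
Start: ticket:Judy, card:Laura, wallet:Victor, note:Judy
Event 1 (give wallet: Victor -> Carol). State: ticket:Judy, card:Laura, wallet:Carol, note:Judy
Event 2 (swap wallet<->card: now wallet:Laura, card:Carol). State: ticket:Judy, card:Carol, wallet:Laura, note:Judy
Event 3 (give wallet: Laura -> Carol). State: ticket:Judy, card:Carol, wallet:Carol, note:Judy
Event 4 (give note: Judy -> Laura). State: ticket:Judy, card:Carol, wallet:Carol, note:Laura
Event 5 (swap wallet<->ticket: now wallet:Judy, ticket:Carol). State: ticket:Carol, card:Carol, wallet:Judy, note:Laura
Event 6 (give note: Laura -> Carol). State: ticket:Carol, card:Carol, wallet:Judy, note:Carol
Event 7 (swap wallet<->ticket: now wallet:Carol, ticket:Judy). State: ticket:Judy, card:Carol, wallet:Carol, note:Carol
Event 8 (give note: Carol -> Victor). State: ticket:Judy, card:Carol, wallet:Carol, note:Victor
Event 9 (swap wallet<->ticket: now wallet:Judy, ticket:Carol). State: ticket:Carol, card:Carol, wallet:Judy, note:Victor
Event 10 (give wallet: Judy -> Laura). State: ticket:Carol, card:Carol, wallet:Laura, note:Victor
Event 11 (give note: Victor -> Laura). State: ticket:Carol, card:Carol, wallet:Laura, note:Laura

Final state: ticket:Carol, card:Carol, wallet:Laura, note:Laura
The wallet is held by Laura.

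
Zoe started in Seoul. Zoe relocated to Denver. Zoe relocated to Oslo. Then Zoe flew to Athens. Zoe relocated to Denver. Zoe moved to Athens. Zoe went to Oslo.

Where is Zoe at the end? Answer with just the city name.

Answer: Oslo

Derivation:
Tracking Zoe's location:
Start: Zoe is in Seoul.
After move 1: Seoul -> Denver. Zoe is in Denver.
After move 2: Denver -> Oslo. Zoe is in Oslo.
After move 3: Oslo -> Athens. Zoe is in Athens.
After move 4: Athens -> Denver. Zoe is in Denver.
After move 5: Denver -> Athens. Zoe is in Athens.
After move 6: Athens -> Oslo. Zoe is in Oslo.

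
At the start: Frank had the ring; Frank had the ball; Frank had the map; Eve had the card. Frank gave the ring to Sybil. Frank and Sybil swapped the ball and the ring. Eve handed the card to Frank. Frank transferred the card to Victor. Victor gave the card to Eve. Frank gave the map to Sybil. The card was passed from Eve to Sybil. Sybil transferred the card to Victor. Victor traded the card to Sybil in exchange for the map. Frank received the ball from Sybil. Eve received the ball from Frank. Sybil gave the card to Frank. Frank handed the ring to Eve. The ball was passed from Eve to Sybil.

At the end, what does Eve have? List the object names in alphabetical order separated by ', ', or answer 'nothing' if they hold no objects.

Answer: ring

Derivation:
Tracking all object holders:
Start: ring:Frank, ball:Frank, map:Frank, card:Eve
Event 1 (give ring: Frank -> Sybil). State: ring:Sybil, ball:Frank, map:Frank, card:Eve
Event 2 (swap ball<->ring: now ball:Sybil, ring:Frank). State: ring:Frank, ball:Sybil, map:Frank, card:Eve
Event 3 (give card: Eve -> Frank). State: ring:Frank, ball:Sybil, map:Frank, card:Frank
Event 4 (give card: Frank -> Victor). State: ring:Frank, ball:Sybil, map:Frank, card:Victor
Event 5 (give card: Victor -> Eve). State: ring:Frank, ball:Sybil, map:Frank, card:Eve
Event 6 (give map: Frank -> Sybil). State: ring:Frank, ball:Sybil, map:Sybil, card:Eve
Event 7 (give card: Eve -> Sybil). State: ring:Frank, ball:Sybil, map:Sybil, card:Sybil
Event 8 (give card: Sybil -> Victor). State: ring:Frank, ball:Sybil, map:Sybil, card:Victor
Event 9 (swap card<->map: now card:Sybil, map:Victor). State: ring:Frank, ball:Sybil, map:Victor, card:Sybil
Event 10 (give ball: Sybil -> Frank). State: ring:Frank, ball:Frank, map:Victor, card:Sybil
Event 11 (give ball: Frank -> Eve). State: ring:Frank, ball:Eve, map:Victor, card:Sybil
Event 12 (give card: Sybil -> Frank). State: ring:Frank, ball:Eve, map:Victor, card:Frank
Event 13 (give ring: Frank -> Eve). State: ring:Eve, ball:Eve, map:Victor, card:Frank
Event 14 (give ball: Eve -> Sybil). State: ring:Eve, ball:Sybil, map:Victor, card:Frank

Final state: ring:Eve, ball:Sybil, map:Victor, card:Frank
Eve holds: ring.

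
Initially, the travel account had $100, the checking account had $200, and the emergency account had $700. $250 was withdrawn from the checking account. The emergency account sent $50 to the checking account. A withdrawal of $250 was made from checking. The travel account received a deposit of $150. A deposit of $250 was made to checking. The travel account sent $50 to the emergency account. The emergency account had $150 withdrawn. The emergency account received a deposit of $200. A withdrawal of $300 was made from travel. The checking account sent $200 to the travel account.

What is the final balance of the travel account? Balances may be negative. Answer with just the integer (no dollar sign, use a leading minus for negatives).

Tracking account balances step by step:
Start: travel=100, checking=200, emergency=700
Event 1 (withdraw 250 from checking): checking: 200 - 250 = -50. Balances: travel=100, checking=-50, emergency=700
Event 2 (transfer 50 emergency -> checking): emergency: 700 - 50 = 650, checking: -50 + 50 = 0. Balances: travel=100, checking=0, emergency=650
Event 3 (withdraw 250 from checking): checking: 0 - 250 = -250. Balances: travel=100, checking=-250, emergency=650
Event 4 (deposit 150 to travel): travel: 100 + 150 = 250. Balances: travel=250, checking=-250, emergency=650
Event 5 (deposit 250 to checking): checking: -250 + 250 = 0. Balances: travel=250, checking=0, emergency=650
Event 6 (transfer 50 travel -> emergency): travel: 250 - 50 = 200, emergency: 650 + 50 = 700. Balances: travel=200, checking=0, emergency=700
Event 7 (withdraw 150 from emergency): emergency: 700 - 150 = 550. Balances: travel=200, checking=0, emergency=550
Event 8 (deposit 200 to emergency): emergency: 550 + 200 = 750. Balances: travel=200, checking=0, emergency=750
Event 9 (withdraw 300 from travel): travel: 200 - 300 = -100. Balances: travel=-100, checking=0, emergency=750
Event 10 (transfer 200 checking -> travel): checking: 0 - 200 = -200, travel: -100 + 200 = 100. Balances: travel=100, checking=-200, emergency=750

Final balance of travel: 100

Answer: 100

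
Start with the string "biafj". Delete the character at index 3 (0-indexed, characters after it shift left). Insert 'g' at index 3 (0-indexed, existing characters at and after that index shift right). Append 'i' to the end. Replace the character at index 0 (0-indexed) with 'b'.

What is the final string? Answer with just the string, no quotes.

Applying each edit step by step:
Start: "biafj"
Op 1 (delete idx 3 = 'f'): "biafj" -> "biaj"
Op 2 (insert 'g' at idx 3): "biaj" -> "biagj"
Op 3 (append 'i'): "biagj" -> "biagji"
Op 4 (replace idx 0: 'b' -> 'b'): "biagji" -> "biagji"

Answer: biagji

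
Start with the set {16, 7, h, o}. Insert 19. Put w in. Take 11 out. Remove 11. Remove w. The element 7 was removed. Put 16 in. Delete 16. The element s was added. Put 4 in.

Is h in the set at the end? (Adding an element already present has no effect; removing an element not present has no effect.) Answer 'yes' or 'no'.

Tracking the set through each operation:
Start: {16, 7, h, o}
Event 1 (add 19): added. Set: {16, 19, 7, h, o}
Event 2 (add w): added. Set: {16, 19, 7, h, o, w}
Event 3 (remove 11): not present, no change. Set: {16, 19, 7, h, o, w}
Event 4 (remove 11): not present, no change. Set: {16, 19, 7, h, o, w}
Event 5 (remove w): removed. Set: {16, 19, 7, h, o}
Event 6 (remove 7): removed. Set: {16, 19, h, o}
Event 7 (add 16): already present, no change. Set: {16, 19, h, o}
Event 8 (remove 16): removed. Set: {19, h, o}
Event 9 (add s): added. Set: {19, h, o, s}
Event 10 (add 4): added. Set: {19, 4, h, o, s}

Final set: {19, 4, h, o, s} (size 5)
h is in the final set.

Answer: yes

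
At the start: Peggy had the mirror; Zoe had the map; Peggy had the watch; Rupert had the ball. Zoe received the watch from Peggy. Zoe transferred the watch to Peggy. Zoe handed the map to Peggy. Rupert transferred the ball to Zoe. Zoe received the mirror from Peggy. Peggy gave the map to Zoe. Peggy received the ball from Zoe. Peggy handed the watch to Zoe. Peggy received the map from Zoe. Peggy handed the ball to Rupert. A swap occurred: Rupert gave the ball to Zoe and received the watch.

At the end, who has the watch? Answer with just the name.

Answer: Rupert

Derivation:
Tracking all object holders:
Start: mirror:Peggy, map:Zoe, watch:Peggy, ball:Rupert
Event 1 (give watch: Peggy -> Zoe). State: mirror:Peggy, map:Zoe, watch:Zoe, ball:Rupert
Event 2 (give watch: Zoe -> Peggy). State: mirror:Peggy, map:Zoe, watch:Peggy, ball:Rupert
Event 3 (give map: Zoe -> Peggy). State: mirror:Peggy, map:Peggy, watch:Peggy, ball:Rupert
Event 4 (give ball: Rupert -> Zoe). State: mirror:Peggy, map:Peggy, watch:Peggy, ball:Zoe
Event 5 (give mirror: Peggy -> Zoe). State: mirror:Zoe, map:Peggy, watch:Peggy, ball:Zoe
Event 6 (give map: Peggy -> Zoe). State: mirror:Zoe, map:Zoe, watch:Peggy, ball:Zoe
Event 7 (give ball: Zoe -> Peggy). State: mirror:Zoe, map:Zoe, watch:Peggy, ball:Peggy
Event 8 (give watch: Peggy -> Zoe). State: mirror:Zoe, map:Zoe, watch:Zoe, ball:Peggy
Event 9 (give map: Zoe -> Peggy). State: mirror:Zoe, map:Peggy, watch:Zoe, ball:Peggy
Event 10 (give ball: Peggy -> Rupert). State: mirror:Zoe, map:Peggy, watch:Zoe, ball:Rupert
Event 11 (swap ball<->watch: now ball:Zoe, watch:Rupert). State: mirror:Zoe, map:Peggy, watch:Rupert, ball:Zoe

Final state: mirror:Zoe, map:Peggy, watch:Rupert, ball:Zoe
The watch is held by Rupert.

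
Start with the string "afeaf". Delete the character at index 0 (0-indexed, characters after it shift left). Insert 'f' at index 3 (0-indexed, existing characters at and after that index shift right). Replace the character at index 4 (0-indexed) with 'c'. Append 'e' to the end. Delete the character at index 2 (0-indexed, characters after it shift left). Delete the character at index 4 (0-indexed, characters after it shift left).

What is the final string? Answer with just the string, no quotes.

Applying each edit step by step:
Start: "afeaf"
Op 1 (delete idx 0 = 'a'): "afeaf" -> "feaf"
Op 2 (insert 'f' at idx 3): "feaf" -> "feaff"
Op 3 (replace idx 4: 'f' -> 'c'): "feaff" -> "feafc"
Op 4 (append 'e'): "feafc" -> "feafce"
Op 5 (delete idx 2 = 'a'): "feafce" -> "fefce"
Op 6 (delete idx 4 = 'e'): "fefce" -> "fefc"

Answer: fefc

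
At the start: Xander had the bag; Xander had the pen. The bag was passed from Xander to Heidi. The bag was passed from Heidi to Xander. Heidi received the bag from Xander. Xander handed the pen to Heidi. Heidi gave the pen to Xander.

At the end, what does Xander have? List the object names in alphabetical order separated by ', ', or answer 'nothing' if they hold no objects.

Answer: pen

Derivation:
Tracking all object holders:
Start: bag:Xander, pen:Xander
Event 1 (give bag: Xander -> Heidi). State: bag:Heidi, pen:Xander
Event 2 (give bag: Heidi -> Xander). State: bag:Xander, pen:Xander
Event 3 (give bag: Xander -> Heidi). State: bag:Heidi, pen:Xander
Event 4 (give pen: Xander -> Heidi). State: bag:Heidi, pen:Heidi
Event 5 (give pen: Heidi -> Xander). State: bag:Heidi, pen:Xander

Final state: bag:Heidi, pen:Xander
Xander holds: pen.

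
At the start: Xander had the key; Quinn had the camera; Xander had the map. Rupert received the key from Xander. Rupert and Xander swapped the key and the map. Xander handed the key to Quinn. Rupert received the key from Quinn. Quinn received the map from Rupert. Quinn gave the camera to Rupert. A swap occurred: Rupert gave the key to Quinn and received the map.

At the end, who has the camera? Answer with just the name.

Tracking all object holders:
Start: key:Xander, camera:Quinn, map:Xander
Event 1 (give key: Xander -> Rupert). State: key:Rupert, camera:Quinn, map:Xander
Event 2 (swap key<->map: now key:Xander, map:Rupert). State: key:Xander, camera:Quinn, map:Rupert
Event 3 (give key: Xander -> Quinn). State: key:Quinn, camera:Quinn, map:Rupert
Event 4 (give key: Quinn -> Rupert). State: key:Rupert, camera:Quinn, map:Rupert
Event 5 (give map: Rupert -> Quinn). State: key:Rupert, camera:Quinn, map:Quinn
Event 6 (give camera: Quinn -> Rupert). State: key:Rupert, camera:Rupert, map:Quinn
Event 7 (swap key<->map: now key:Quinn, map:Rupert). State: key:Quinn, camera:Rupert, map:Rupert

Final state: key:Quinn, camera:Rupert, map:Rupert
The camera is held by Rupert.

Answer: Rupert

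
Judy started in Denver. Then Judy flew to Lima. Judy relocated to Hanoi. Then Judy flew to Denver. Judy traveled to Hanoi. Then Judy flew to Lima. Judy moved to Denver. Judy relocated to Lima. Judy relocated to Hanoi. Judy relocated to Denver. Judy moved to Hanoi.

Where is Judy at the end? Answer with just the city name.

Tracking Judy's location:
Start: Judy is in Denver.
After move 1: Denver -> Lima. Judy is in Lima.
After move 2: Lima -> Hanoi. Judy is in Hanoi.
After move 3: Hanoi -> Denver. Judy is in Denver.
After move 4: Denver -> Hanoi. Judy is in Hanoi.
After move 5: Hanoi -> Lima. Judy is in Lima.
After move 6: Lima -> Denver. Judy is in Denver.
After move 7: Denver -> Lima. Judy is in Lima.
After move 8: Lima -> Hanoi. Judy is in Hanoi.
After move 9: Hanoi -> Denver. Judy is in Denver.
After move 10: Denver -> Hanoi. Judy is in Hanoi.

Answer: Hanoi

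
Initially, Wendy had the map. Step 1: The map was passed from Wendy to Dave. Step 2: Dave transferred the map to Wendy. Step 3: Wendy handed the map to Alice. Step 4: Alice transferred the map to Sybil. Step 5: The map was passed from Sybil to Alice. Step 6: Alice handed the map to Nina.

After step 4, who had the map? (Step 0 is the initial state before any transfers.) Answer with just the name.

Tracking the map holder through step 4:
After step 0 (start): Wendy
After step 1: Dave
After step 2: Wendy
After step 3: Alice
After step 4: Sybil

At step 4, the holder is Sybil.

Answer: Sybil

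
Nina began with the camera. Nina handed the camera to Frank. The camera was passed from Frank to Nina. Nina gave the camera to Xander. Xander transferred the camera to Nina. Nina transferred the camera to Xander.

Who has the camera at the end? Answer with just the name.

Answer: Xander

Derivation:
Tracking the camera through each event:
Start: Nina has the camera.
After event 1: Frank has the camera.
After event 2: Nina has the camera.
After event 3: Xander has the camera.
After event 4: Nina has the camera.
After event 5: Xander has the camera.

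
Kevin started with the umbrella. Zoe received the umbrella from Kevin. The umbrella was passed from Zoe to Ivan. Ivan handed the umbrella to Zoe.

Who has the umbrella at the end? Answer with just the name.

Tracking the umbrella through each event:
Start: Kevin has the umbrella.
After event 1: Zoe has the umbrella.
After event 2: Ivan has the umbrella.
After event 3: Zoe has the umbrella.

Answer: Zoe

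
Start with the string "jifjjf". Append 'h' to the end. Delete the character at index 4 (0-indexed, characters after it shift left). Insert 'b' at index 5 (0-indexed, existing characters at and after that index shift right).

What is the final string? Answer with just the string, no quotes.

Answer: jifjfbh

Derivation:
Applying each edit step by step:
Start: "jifjjf"
Op 1 (append 'h'): "jifjjf" -> "jifjjfh"
Op 2 (delete idx 4 = 'j'): "jifjjfh" -> "jifjfh"
Op 3 (insert 'b' at idx 5): "jifjfh" -> "jifjfbh"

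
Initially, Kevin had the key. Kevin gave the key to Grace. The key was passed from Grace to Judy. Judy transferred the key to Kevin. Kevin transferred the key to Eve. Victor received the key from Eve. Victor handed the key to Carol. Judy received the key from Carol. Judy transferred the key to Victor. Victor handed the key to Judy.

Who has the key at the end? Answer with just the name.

Answer: Judy

Derivation:
Tracking the key through each event:
Start: Kevin has the key.
After event 1: Grace has the key.
After event 2: Judy has the key.
After event 3: Kevin has the key.
After event 4: Eve has the key.
After event 5: Victor has the key.
After event 6: Carol has the key.
After event 7: Judy has the key.
After event 8: Victor has the key.
After event 9: Judy has the key.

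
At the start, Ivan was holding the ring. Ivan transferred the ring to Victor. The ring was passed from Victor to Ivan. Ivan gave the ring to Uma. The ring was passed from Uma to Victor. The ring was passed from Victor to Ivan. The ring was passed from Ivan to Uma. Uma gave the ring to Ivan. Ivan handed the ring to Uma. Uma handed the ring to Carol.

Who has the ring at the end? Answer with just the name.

Tracking the ring through each event:
Start: Ivan has the ring.
After event 1: Victor has the ring.
After event 2: Ivan has the ring.
After event 3: Uma has the ring.
After event 4: Victor has the ring.
After event 5: Ivan has the ring.
After event 6: Uma has the ring.
After event 7: Ivan has the ring.
After event 8: Uma has the ring.
After event 9: Carol has the ring.

Answer: Carol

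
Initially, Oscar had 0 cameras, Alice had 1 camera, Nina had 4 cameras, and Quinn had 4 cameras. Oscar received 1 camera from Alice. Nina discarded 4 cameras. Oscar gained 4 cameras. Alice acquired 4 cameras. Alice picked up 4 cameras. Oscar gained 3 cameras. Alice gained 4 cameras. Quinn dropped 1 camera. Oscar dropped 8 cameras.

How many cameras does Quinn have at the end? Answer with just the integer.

Tracking counts step by step:
Start: Oscar=0, Alice=1, Nina=4, Quinn=4
Event 1 (Alice -> Oscar, 1): Alice: 1 -> 0, Oscar: 0 -> 1. State: Oscar=1, Alice=0, Nina=4, Quinn=4
Event 2 (Nina -4): Nina: 4 -> 0. State: Oscar=1, Alice=0, Nina=0, Quinn=4
Event 3 (Oscar +4): Oscar: 1 -> 5. State: Oscar=5, Alice=0, Nina=0, Quinn=4
Event 4 (Alice +4): Alice: 0 -> 4. State: Oscar=5, Alice=4, Nina=0, Quinn=4
Event 5 (Alice +4): Alice: 4 -> 8. State: Oscar=5, Alice=8, Nina=0, Quinn=4
Event 6 (Oscar +3): Oscar: 5 -> 8. State: Oscar=8, Alice=8, Nina=0, Quinn=4
Event 7 (Alice +4): Alice: 8 -> 12. State: Oscar=8, Alice=12, Nina=0, Quinn=4
Event 8 (Quinn -1): Quinn: 4 -> 3. State: Oscar=8, Alice=12, Nina=0, Quinn=3
Event 9 (Oscar -8): Oscar: 8 -> 0. State: Oscar=0, Alice=12, Nina=0, Quinn=3

Quinn's final count: 3

Answer: 3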